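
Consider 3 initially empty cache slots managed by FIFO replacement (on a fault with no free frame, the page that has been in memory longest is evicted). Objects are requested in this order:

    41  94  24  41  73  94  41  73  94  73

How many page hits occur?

4

41 → miss, frames (41)
94 → miss, frames (41 94)
24 → miss, frames (41 94 24)
41 → hit
73 → miss, evict 41, frames (94 24 73)
94 → hit
41 → miss, evict 94, frames (24 73 41)
73 → hit
94 → miss, evict 24, frames (73 41 94)
73 → hit
Hits: 4.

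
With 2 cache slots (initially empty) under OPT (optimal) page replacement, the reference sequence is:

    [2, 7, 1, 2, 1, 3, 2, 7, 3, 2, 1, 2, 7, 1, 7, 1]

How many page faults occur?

2: miss, frames [2]
7: miss, frames [2, 7]
1: miss, evict 7, frames [2, 1]
2: hit
1: hit
3: miss, evict 1, frames [2, 3]
2: hit
7: miss, evict 2, frames [3, 7]
3: hit
2: miss, evict 3, frames [7, 2]
1: miss, evict 7, frames [2, 1]
2: hit
7: miss, evict 2, frames [1, 7]
1: hit
7: hit
1: hit
Page faults: 8.

8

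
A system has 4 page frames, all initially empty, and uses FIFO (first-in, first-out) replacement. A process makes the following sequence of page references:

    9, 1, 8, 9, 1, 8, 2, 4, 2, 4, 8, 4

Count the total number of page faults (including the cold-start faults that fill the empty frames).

5

9: miss, frames {9}
1: miss, frames {9,1}
8: miss, frames {9,1,8}
9: hit
1: hit
8: hit
2: miss, frames {9,1,8,2}
4: miss, evict 9, frames {1,8,2,4}
2: hit
4: hit
8: hit
4: hit
Page faults: 5.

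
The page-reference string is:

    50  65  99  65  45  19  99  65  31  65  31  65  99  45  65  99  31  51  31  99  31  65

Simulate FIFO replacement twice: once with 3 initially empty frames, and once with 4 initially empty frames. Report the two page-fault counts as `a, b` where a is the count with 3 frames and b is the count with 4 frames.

14, 12

3 frames: F F F . F F . F F . . . F F F . F F . F . F → 14 faults.
4 frames: F F F . F F . . F F . . F F . . . F F . . F → 12 faults.
12 < 14: adding a frame reduced faults, as is typical.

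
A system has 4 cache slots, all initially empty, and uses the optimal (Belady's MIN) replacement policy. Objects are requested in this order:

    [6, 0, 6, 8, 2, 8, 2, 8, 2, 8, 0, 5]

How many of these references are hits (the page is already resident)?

6: fault, frames {6}
0: fault, frames {6,0}
6: hit
8: fault, frames {6,0,8}
2: fault, frames {6,0,8,2}
8: hit
2: hit
8: hit
2: hit
8: hit
0: hit
5: fault, evict 2, frames {6,0,8,5}
Hits: 7.

7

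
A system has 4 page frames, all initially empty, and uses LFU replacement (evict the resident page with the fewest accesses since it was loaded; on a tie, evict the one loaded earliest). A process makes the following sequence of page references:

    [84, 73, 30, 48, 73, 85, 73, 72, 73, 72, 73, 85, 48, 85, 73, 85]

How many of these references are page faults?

6

84 → fault, frames [84]
73 → fault, frames [84, 73]
30 → fault, frames [84, 73, 30]
48 → fault, frames [84, 73, 30, 48]
73 → hit
85 → fault, evict 84, frames [73, 30, 48, 85]
73 → hit
72 → fault, evict 30, frames [73, 48, 85, 72]
73 → hit
72 → hit
73 → hit
85 → hit
48 → hit
85 → hit
73 → hit
85 → hit
Page faults: 6.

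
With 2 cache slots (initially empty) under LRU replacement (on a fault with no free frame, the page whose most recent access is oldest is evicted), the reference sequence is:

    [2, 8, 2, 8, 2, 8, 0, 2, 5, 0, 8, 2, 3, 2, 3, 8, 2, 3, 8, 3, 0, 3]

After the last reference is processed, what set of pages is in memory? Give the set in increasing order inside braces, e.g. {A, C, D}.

{0, 3}

2 → miss, frames [2]
8 → miss, frames [2, 8]
2 → hit
8 → hit
2 → hit
8 → hit
0 → miss, evict 2, frames [8, 0]
2 → miss, evict 8, frames [0, 2]
5 → miss, evict 0, frames [2, 5]
0 → miss, evict 2, frames [5, 0]
8 → miss, evict 5, frames [0, 8]
2 → miss, evict 0, frames [8, 2]
3 → miss, evict 8, frames [2, 3]
2 → hit
3 → hit
8 → miss, evict 2, frames [3, 8]
2 → miss, evict 3, frames [8, 2]
3 → miss, evict 8, frames [2, 3]
8 → miss, evict 2, frames [3, 8]
3 → hit
0 → miss, evict 8, frames [3, 0]
3 → hit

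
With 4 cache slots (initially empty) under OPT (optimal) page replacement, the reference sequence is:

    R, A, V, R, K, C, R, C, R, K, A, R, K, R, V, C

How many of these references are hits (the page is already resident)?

10

R: fault, frames (R)
A: fault, frames (R A)
V: fault, frames (R A V)
R: hit
K: fault, frames (R A V K)
C: fault, evict V, frames (R A K C)
R: hit
C: hit
R: hit
K: hit
A: hit
R: hit
K: hit
R: hit
V: fault, evict K, frames (R A C V)
C: hit
Hits: 10.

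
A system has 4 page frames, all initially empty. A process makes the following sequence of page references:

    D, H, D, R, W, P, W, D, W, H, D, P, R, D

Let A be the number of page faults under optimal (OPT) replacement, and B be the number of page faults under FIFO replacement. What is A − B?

Under OPT: F F . F F F . . . . . . F . → 6 faults.
Under FIFO: F F . F F F . F . F . . F . → 8 faults.
A − B = 6 − 8 = -2.

-2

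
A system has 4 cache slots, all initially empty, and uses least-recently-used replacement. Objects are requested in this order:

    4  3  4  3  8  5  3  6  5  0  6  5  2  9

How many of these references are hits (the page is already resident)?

4 -> miss, frames (4)
3 -> miss, frames (4 3)
4 -> hit
3 -> hit
8 -> miss, frames (4 3 8)
5 -> miss, frames (4 3 8 5)
3 -> hit
6 -> miss, evict 4, frames (8 5 3 6)
5 -> hit
0 -> miss, evict 8, frames (3 6 5 0)
6 -> hit
5 -> hit
2 -> miss, evict 3, frames (0 6 5 2)
9 -> miss, evict 0, frames (6 5 2 9)
Hits: 6.

6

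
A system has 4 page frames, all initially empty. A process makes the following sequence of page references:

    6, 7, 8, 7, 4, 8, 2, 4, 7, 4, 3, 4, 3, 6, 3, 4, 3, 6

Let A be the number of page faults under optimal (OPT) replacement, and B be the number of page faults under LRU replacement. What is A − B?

Under OPT: F F F . F . F . . . F . . . . . . . → 6 faults.
Under LRU: F F F . F . F . . . F . . F . . . . → 7 faults.
A − B = 6 − 7 = -1.

-1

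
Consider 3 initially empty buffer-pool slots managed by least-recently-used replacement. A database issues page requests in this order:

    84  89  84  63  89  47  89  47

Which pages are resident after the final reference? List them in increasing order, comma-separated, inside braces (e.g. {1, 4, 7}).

{47, 63, 89}

84 -> miss, frames {84}
89 -> miss, frames {84,89}
84 -> hit
63 -> miss, frames {89,84,63}
89 -> hit
47 -> miss, evict 84, frames {63,89,47}
89 -> hit
47 -> hit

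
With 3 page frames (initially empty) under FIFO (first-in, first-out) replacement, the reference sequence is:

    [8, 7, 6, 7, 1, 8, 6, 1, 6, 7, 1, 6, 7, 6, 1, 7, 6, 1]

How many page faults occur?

8

8 → miss, frames (8)
7 → miss, frames (8 7)
6 → miss, frames (8 7 6)
7 → hit
1 → miss, evict 8, frames (7 6 1)
8 → miss, evict 7, frames (6 1 8)
6 → hit
1 → hit
6 → hit
7 → miss, evict 6, frames (1 8 7)
1 → hit
6 → miss, evict 1, frames (8 7 6)
7 → hit
6 → hit
1 → miss, evict 8, frames (7 6 1)
7 → hit
6 → hit
1 → hit
Page faults: 8.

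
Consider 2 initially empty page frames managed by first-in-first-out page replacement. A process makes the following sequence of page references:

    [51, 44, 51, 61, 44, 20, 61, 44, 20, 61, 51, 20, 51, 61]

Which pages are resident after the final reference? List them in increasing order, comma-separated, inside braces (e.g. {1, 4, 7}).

{20, 61}

51 -> miss, frames {51}
44 -> miss, frames {51,44}
51 -> hit
61 -> miss, evict 51, frames {44,61}
44 -> hit
20 -> miss, evict 44, frames {61,20}
61 -> hit
44 -> miss, evict 61, frames {20,44}
20 -> hit
61 -> miss, evict 20, frames {44,61}
51 -> miss, evict 44, frames {61,51}
20 -> miss, evict 61, frames {51,20}
51 -> hit
61 -> miss, evict 51, frames {20,61}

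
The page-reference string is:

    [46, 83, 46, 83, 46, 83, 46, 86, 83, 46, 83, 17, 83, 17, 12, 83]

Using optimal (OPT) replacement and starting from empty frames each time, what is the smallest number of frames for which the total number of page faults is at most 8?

2

f=1: 16 faults
f=2: 6 faults
f=3: 5 faults
f=4: 5 faults
f=5: 5 faults
Smallest f with faults ≤ 8 is 2.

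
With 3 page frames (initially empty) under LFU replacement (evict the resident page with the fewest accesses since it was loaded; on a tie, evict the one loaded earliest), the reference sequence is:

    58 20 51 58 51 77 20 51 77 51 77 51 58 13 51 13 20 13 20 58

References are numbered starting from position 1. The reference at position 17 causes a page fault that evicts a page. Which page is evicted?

13

pos 1: 58 → miss, frames {58}
pos 2: 20 → miss, frames {58,20}
pos 3: 51 → miss, frames {58,20,51}
pos 4: 58 → hit
pos 5: 51 → hit
pos 6: 77 → miss, evict 20, frames {58,51,77}
pos 7: 20 → miss, evict 77, frames {58,51,20}
pos 8: 51 → hit
pos 9: 77 → miss, evict 20, frames {58,51,77}
pos 10: 51 → hit
pos 11: 77 → hit
pos 12: 51 → hit
pos 13: 58 → hit
pos 14: 13 → miss, evict 77, frames {58,51,13}
pos 15: 51 → hit
pos 16: 13 → hit
pos 17: 20 → miss, evict 13, frames {58,51,20}
At position 17, page 13 is evicted.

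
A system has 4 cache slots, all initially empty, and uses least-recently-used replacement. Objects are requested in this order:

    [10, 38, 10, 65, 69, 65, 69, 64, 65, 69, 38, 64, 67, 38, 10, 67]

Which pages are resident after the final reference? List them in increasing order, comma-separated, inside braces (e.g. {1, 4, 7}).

10: fault, frames {10}
38: fault, frames {10,38}
10: hit
65: fault, frames {38,10,65}
69: fault, frames {38,10,65,69}
65: hit
69: hit
64: fault, evict 38, frames {10,65,69,64}
65: hit
69: hit
38: fault, evict 10, frames {64,65,69,38}
64: hit
67: fault, evict 65, frames {69,38,64,67}
38: hit
10: fault, evict 69, frames {64,67,38,10}
67: hit

{10, 38, 64, 67}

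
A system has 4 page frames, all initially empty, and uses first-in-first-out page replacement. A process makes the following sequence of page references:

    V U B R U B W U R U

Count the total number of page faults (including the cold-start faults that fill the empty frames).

V: fault, frames {V}
U: fault, frames {V,U}
B: fault, frames {V,U,B}
R: fault, frames {V,U,B,R}
U: hit
B: hit
W: fault, evict V, frames {U,B,R,W}
U: hit
R: hit
U: hit
Page faults: 5.

5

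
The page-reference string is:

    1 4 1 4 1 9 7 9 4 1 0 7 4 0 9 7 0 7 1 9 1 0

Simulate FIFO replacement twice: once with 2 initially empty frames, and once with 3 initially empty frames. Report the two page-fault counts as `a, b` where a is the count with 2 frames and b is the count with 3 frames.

2 frames: F F . . . F F . F F F F F F F F F . F F . F → 16 faults.
3 frames: F F . . . F F . . F F . F . F F F . F F . . → 12 faults.
12 < 16: adding a frame reduced faults, as is typical.

16, 12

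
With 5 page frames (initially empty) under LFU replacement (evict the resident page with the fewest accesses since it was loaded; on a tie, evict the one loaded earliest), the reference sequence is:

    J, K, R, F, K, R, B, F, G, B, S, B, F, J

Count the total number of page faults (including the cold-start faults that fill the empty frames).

8

J -> fault, frames {J}
K -> fault, frames {J,K}
R -> fault, frames {J,K,R}
F -> fault, frames {J,K,R,F}
K -> hit
R -> hit
B -> fault, frames {J,K,R,F,B}
F -> hit
G -> fault, evict J, frames {K,R,F,B,G}
B -> hit
S -> fault, evict G, frames {K,R,F,B,S}
B -> hit
F -> hit
J -> fault, evict S, frames {K,R,F,B,J}
Page faults: 8.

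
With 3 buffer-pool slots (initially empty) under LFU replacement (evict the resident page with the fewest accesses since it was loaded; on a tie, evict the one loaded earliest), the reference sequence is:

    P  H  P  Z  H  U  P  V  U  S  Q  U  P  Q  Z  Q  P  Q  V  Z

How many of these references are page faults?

14

P → miss, frames [P]
H → miss, frames [P, H]
P → hit
Z → miss, frames [P, H, Z]
H → hit
U → miss, evict Z, frames [P, H, U]
P → hit
V → miss, evict U, frames [P, H, V]
U → miss, evict V, frames [P, H, U]
S → miss, evict U, frames [P, H, S]
Q → miss, evict S, frames [P, H, Q]
U → miss, evict Q, frames [P, H, U]
P → hit
Q → miss, evict U, frames [P, H, Q]
Z → miss, evict Q, frames [P, H, Z]
Q → miss, evict Z, frames [P, H, Q]
P → hit
Q → hit
V → miss, evict H, frames [P, Q, V]
Z → miss, evict V, frames [P, Q, Z]
Page faults: 14.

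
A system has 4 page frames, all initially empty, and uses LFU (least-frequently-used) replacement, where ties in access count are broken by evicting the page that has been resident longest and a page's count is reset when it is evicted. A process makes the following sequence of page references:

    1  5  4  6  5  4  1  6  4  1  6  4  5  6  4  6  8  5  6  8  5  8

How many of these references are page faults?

5

1 → miss, frames [1]
5 → miss, frames [1, 5]
4 → miss, frames [1, 5, 4]
6 → miss, frames [1, 5, 4, 6]
5 → hit
4 → hit
1 → hit
6 → hit
4 → hit
1 → hit
6 → hit
4 → hit
5 → hit
6 → hit
4 → hit
6 → hit
8 → miss, evict 1, frames [5, 4, 6, 8]
5 → hit
6 → hit
8 → hit
5 → hit
8 → hit
Page faults: 5.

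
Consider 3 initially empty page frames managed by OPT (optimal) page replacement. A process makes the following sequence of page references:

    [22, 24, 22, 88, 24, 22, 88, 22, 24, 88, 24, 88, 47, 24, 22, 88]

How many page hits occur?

11

22: miss, frames (22)
24: miss, frames (22 24)
22: hit
88: miss, frames (22 24 88)
24: hit
22: hit
88: hit
22: hit
24: hit
88: hit
24: hit
88: hit
47: miss, evict 88, frames (22 24 47)
24: hit
22: hit
88: miss, evict 47, frames (22 24 88)
Hits: 11.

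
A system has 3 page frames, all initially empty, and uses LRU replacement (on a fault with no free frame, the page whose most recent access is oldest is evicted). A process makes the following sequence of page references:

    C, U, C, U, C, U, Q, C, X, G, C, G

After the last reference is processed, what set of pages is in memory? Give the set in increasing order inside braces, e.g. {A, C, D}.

{C, G, X}

C -> miss, frames [C]
U -> miss, frames [C, U]
C -> hit
U -> hit
C -> hit
U -> hit
Q -> miss, frames [C, U, Q]
C -> hit
X -> miss, evict U, frames [Q, C, X]
G -> miss, evict Q, frames [C, X, G]
C -> hit
G -> hit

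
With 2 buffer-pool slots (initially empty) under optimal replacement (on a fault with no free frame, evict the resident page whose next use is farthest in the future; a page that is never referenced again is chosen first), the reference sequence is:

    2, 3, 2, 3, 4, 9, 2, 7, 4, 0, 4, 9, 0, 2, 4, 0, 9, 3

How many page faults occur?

2 -> fault, frames [2]
3 -> fault, frames [2, 3]
2 -> hit
3 -> hit
4 -> fault, evict 3, frames [2, 4]
9 -> fault, evict 4, frames [2, 9]
2 -> hit
7 -> fault, evict 2, frames [9, 7]
4 -> fault, evict 7, frames [9, 4]
0 -> fault, evict 9, frames [4, 0]
4 -> hit
9 -> fault, evict 4, frames [0, 9]
0 -> hit
2 -> fault, evict 9, frames [0, 2]
4 -> fault, evict 2, frames [0, 4]
0 -> hit
9 -> fault, evict 4, frames [0, 9]
3 -> fault, evict 9, frames [0, 3]
Page faults: 12.

12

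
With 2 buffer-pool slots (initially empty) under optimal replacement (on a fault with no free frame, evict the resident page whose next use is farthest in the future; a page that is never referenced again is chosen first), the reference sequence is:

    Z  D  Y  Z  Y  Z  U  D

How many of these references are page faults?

5

Z: fault, frames {Z}
D: fault, frames {Z,D}
Y: fault, evict D, frames {Z,Y}
Z: hit
Y: hit
Z: hit
U: fault, evict Y, frames {Z,U}
D: fault, evict U, frames {Z,D}
Page faults: 5.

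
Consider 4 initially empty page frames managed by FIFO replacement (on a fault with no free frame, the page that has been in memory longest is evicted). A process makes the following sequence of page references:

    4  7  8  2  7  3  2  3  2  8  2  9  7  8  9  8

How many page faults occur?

8

4 -> fault, frames {4}
7 -> fault, frames {4,7}
8 -> fault, frames {4,7,8}
2 -> fault, frames {4,7,8,2}
7 -> hit
3 -> fault, evict 4, frames {7,8,2,3}
2 -> hit
3 -> hit
2 -> hit
8 -> hit
2 -> hit
9 -> fault, evict 7, frames {8,2,3,9}
7 -> fault, evict 8, frames {2,3,9,7}
8 -> fault, evict 2, frames {3,9,7,8}
9 -> hit
8 -> hit
Page faults: 8.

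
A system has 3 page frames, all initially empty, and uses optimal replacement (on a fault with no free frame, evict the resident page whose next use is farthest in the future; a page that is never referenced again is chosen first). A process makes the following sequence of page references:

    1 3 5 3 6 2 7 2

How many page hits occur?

1 → miss, frames [1]
3 → miss, frames [1, 3]
5 → miss, frames [1, 3, 5]
3 → hit
6 → miss, evict 5, frames [1, 3, 6]
2 → miss, evict 6, frames [1, 3, 2]
7 → miss, evict 3, frames [1, 2, 7]
2 → hit
Hits: 2.

2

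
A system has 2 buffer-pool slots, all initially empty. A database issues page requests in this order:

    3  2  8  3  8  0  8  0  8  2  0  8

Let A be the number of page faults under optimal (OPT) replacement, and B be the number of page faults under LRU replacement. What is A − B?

Under OPT: F F F . . F . . . F . F → 6 faults.
Under LRU: F F F F . F . . . F F F → 8 faults.
A − B = 6 − 8 = -2.

-2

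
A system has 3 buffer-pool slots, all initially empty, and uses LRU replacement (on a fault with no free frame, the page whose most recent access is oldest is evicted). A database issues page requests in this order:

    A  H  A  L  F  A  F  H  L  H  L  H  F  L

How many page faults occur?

6

A -> fault, frames [A]
H -> fault, frames [A, H]
A -> hit
L -> fault, frames [H, A, L]
F -> fault, evict H, frames [A, L, F]
A -> hit
F -> hit
H -> fault, evict L, frames [A, F, H]
L -> fault, evict A, frames [F, H, L]
H -> hit
L -> hit
H -> hit
F -> hit
L -> hit
Page faults: 6.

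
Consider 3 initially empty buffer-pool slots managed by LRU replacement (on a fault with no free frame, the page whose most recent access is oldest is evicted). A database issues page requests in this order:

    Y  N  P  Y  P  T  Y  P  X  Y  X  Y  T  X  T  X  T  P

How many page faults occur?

Y → miss, frames [Y]
N → miss, frames [Y, N]
P → miss, frames [Y, N, P]
Y → hit
P → hit
T → miss, evict N, frames [Y, P, T]
Y → hit
P → hit
X → miss, evict T, frames [Y, P, X]
Y → hit
X → hit
Y → hit
T → miss, evict P, frames [X, Y, T]
X → hit
T → hit
X → hit
T → hit
P → miss, evict Y, frames [X, T, P]
Page faults: 7.

7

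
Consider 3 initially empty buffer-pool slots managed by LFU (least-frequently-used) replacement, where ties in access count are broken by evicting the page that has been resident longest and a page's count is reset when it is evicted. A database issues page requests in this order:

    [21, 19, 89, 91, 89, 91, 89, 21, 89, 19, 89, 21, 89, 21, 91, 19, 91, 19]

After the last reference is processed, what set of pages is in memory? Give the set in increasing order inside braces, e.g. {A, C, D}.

{19, 89, 91}

21 → miss, frames [21]
19 → miss, frames [21, 19]
89 → miss, frames [21, 19, 89]
91 → miss, evict 21, frames [19, 89, 91]
89 → hit
91 → hit
89 → hit
21 → miss, evict 19, frames [89, 91, 21]
89 → hit
19 → miss, evict 21, frames [89, 91, 19]
89 → hit
21 → miss, evict 19, frames [89, 91, 21]
89 → hit
21 → hit
91 → hit
19 → miss, evict 21, frames [89, 91, 19]
91 → hit
19 → hit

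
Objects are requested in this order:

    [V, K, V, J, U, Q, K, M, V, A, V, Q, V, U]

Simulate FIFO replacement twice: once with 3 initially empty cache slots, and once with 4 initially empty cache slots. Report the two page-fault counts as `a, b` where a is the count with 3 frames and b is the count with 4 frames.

11, 9

3 frames: F F . F F F F F F F . F . F → 11 faults.
4 frames: F F . F F F . F F F . . . F → 9 faults.
9 < 11: adding a frame reduced faults, as is typical.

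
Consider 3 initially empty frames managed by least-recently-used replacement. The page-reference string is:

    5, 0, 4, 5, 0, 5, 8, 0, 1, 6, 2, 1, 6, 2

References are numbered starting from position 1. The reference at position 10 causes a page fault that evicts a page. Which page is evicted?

pos 1: 5: fault, frames {5}
pos 2: 0: fault, frames {5,0}
pos 3: 4: fault, frames {5,0,4}
pos 4: 5: hit
pos 5: 0: hit
pos 6: 5: hit
pos 7: 8: fault, evict 4, frames {0,5,8}
pos 8: 0: hit
pos 9: 1: fault, evict 5, frames {8,0,1}
pos 10: 6: fault, evict 8, frames {0,1,6}
At position 10, page 8 is evicted.

8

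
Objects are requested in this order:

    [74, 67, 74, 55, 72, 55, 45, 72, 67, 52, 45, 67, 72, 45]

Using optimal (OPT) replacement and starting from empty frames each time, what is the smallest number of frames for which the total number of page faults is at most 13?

f=1: 14 faults
f=2: 9 faults
f=3: 7 faults
f=4: 6 faults
f=5: 6 faults
f=6: 6 faults
Smallest f with faults ≤ 13 is 2.

2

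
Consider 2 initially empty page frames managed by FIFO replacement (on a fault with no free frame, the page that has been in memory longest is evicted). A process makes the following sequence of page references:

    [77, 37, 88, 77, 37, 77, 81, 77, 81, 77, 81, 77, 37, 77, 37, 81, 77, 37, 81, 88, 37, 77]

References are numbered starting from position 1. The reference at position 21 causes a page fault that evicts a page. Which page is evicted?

pos 1: 77: miss, frames {77}
pos 2: 37: miss, frames {77,37}
pos 3: 88: miss, evict 77, frames {37,88}
pos 4: 77: miss, evict 37, frames {88,77}
pos 5: 37: miss, evict 88, frames {77,37}
pos 6: 77: hit
pos 7: 81: miss, evict 77, frames {37,81}
pos 8: 77: miss, evict 37, frames {81,77}
pos 9: 81: hit
pos 10: 77: hit
pos 11: 81: hit
pos 12: 77: hit
pos 13: 37: miss, evict 81, frames {77,37}
pos 14: 77: hit
pos 15: 37: hit
pos 16: 81: miss, evict 77, frames {37,81}
pos 17: 77: miss, evict 37, frames {81,77}
pos 18: 37: miss, evict 81, frames {77,37}
pos 19: 81: miss, evict 77, frames {37,81}
pos 20: 88: miss, evict 37, frames {81,88}
pos 21: 37: miss, evict 81, frames {88,37}
At position 21, page 81 is evicted.

81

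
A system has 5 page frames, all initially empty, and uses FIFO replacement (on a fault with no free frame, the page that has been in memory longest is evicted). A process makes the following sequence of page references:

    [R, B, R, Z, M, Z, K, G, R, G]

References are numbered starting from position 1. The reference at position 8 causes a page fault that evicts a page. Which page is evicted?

R

pos 1: R → miss, frames [R]
pos 2: B → miss, frames [R, B]
pos 3: R → hit
pos 4: Z → miss, frames [R, B, Z]
pos 5: M → miss, frames [R, B, Z, M]
pos 6: Z → hit
pos 7: K → miss, frames [R, B, Z, M, K]
pos 8: G → miss, evict R, frames [B, Z, M, K, G]
At position 8, page R is evicted.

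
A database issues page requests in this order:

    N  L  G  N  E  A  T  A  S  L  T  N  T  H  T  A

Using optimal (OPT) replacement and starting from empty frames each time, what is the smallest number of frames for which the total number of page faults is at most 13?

f=1: 16 faults
f=2: 11 faults
f=3: 10 faults
f=4: 9 faults
f=5: 8 faults
f=6: 8 faults
f=7: 8 faults
f=8: 8 faults
Smallest f with faults ≤ 13 is 2.

2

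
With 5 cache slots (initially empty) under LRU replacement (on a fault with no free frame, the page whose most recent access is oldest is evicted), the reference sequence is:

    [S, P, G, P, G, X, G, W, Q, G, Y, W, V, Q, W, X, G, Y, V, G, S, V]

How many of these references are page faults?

S -> miss, frames (S)
P -> miss, frames (S P)
G -> miss, frames (S P G)
P -> hit
G -> hit
X -> miss, frames (S P G X)
G -> hit
W -> miss, frames (S P X G W)
Q -> miss, evict S, frames (P X G W Q)
G -> hit
Y -> miss, evict P, frames (X W Q G Y)
W -> hit
V -> miss, evict X, frames (Q G Y W V)
Q -> hit
W -> hit
X -> miss, evict G, frames (Y V Q W X)
G -> miss, evict Y, frames (V Q W X G)
Y -> miss, evict V, frames (Q W X G Y)
V -> miss, evict Q, frames (W X G Y V)
G -> hit
S -> miss, evict W, frames (X Y V G S)
V -> hit
Page faults: 13.

13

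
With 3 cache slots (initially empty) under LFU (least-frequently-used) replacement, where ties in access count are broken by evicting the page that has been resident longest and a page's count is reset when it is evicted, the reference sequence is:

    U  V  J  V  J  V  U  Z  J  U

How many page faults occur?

5

U -> fault, frames [U]
V -> fault, frames [U, V]
J -> fault, frames [U, V, J]
V -> hit
J -> hit
V -> hit
U -> hit
Z -> fault, evict U, frames [V, J, Z]
J -> hit
U -> fault, evict Z, frames [V, J, U]
Page faults: 5.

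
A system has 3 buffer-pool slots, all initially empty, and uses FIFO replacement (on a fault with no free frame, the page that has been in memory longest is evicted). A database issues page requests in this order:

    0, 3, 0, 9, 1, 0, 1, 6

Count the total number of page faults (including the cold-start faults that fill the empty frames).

6

0 -> miss, frames {0}
3 -> miss, frames {0,3}
0 -> hit
9 -> miss, frames {0,3,9}
1 -> miss, evict 0, frames {3,9,1}
0 -> miss, evict 3, frames {9,1,0}
1 -> hit
6 -> miss, evict 9, frames {1,0,6}
Page faults: 6.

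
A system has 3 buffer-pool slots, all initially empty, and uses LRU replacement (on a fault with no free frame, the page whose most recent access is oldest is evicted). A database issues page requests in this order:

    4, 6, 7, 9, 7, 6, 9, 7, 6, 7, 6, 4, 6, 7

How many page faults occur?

5

4: fault, frames [4]
6: fault, frames [4, 6]
7: fault, frames [4, 6, 7]
9: fault, evict 4, frames [6, 7, 9]
7: hit
6: hit
9: hit
7: hit
6: hit
7: hit
6: hit
4: fault, evict 9, frames [7, 6, 4]
6: hit
7: hit
Page faults: 5.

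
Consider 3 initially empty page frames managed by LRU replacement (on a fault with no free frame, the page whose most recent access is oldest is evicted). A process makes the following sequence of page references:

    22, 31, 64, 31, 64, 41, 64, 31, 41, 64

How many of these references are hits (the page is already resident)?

22 → fault, frames (22)
31 → fault, frames (22 31)
64 → fault, frames (22 31 64)
31 → hit
64 → hit
41 → fault, evict 22, frames (31 64 41)
64 → hit
31 → hit
41 → hit
64 → hit
Hits: 6.

6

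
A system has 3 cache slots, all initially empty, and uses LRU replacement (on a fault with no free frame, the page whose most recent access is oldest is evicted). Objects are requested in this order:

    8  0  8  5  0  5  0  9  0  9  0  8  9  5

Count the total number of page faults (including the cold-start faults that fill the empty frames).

6

8 -> fault, frames {8}
0 -> fault, frames {8,0}
8 -> hit
5 -> fault, frames {0,8,5}
0 -> hit
5 -> hit
0 -> hit
9 -> fault, evict 8, frames {5,0,9}
0 -> hit
9 -> hit
0 -> hit
8 -> fault, evict 5, frames {9,0,8}
9 -> hit
5 -> fault, evict 0, frames {8,9,5}
Page faults: 6.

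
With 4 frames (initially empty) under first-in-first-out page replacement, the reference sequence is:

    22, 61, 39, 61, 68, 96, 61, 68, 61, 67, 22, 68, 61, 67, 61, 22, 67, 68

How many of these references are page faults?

22 -> miss, frames {22}
61 -> miss, frames {22,61}
39 -> miss, frames {22,61,39}
61 -> hit
68 -> miss, frames {22,61,39,68}
96 -> miss, evict 22, frames {61,39,68,96}
61 -> hit
68 -> hit
61 -> hit
67 -> miss, evict 61, frames {39,68,96,67}
22 -> miss, evict 39, frames {68,96,67,22}
68 -> hit
61 -> miss, evict 68, frames {96,67,22,61}
67 -> hit
61 -> hit
22 -> hit
67 -> hit
68 -> miss, evict 96, frames {67,22,61,68}
Page faults: 9.

9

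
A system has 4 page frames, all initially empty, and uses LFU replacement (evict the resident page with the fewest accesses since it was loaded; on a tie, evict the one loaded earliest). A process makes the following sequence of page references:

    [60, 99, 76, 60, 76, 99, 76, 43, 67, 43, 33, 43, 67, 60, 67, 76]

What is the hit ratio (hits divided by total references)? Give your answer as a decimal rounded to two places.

0.44

60: fault, frames (60)
99: fault, frames (60 99)
76: fault, frames (60 99 76)
60: hit
76: hit
99: hit
76: hit
43: fault, frames (60 99 76 43)
67: fault, evict 43, frames (60 99 76 67)
43: fault, evict 67, frames (60 99 76 43)
33: fault, evict 43, frames (60 99 76 33)
43: fault, evict 33, frames (60 99 76 43)
67: fault, evict 43, frames (60 99 76 67)
60: hit
67: hit
76: hit
Hits: 7 of 16 references → 7/16 = 0.4375.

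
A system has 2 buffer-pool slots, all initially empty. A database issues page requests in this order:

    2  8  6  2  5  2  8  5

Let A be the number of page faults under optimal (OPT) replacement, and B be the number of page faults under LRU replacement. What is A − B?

-2

Under OPT: F F F . F . F . → 5 faults.
Under LRU: F F F F F . F F → 7 faults.
A − B = 5 − 7 = -2.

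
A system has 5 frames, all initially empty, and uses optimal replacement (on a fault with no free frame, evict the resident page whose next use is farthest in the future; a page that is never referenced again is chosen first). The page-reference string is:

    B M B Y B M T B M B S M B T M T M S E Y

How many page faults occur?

B: fault, frames (B)
M: fault, frames (B M)
B: hit
Y: fault, frames (B M Y)
B: hit
M: hit
T: fault, frames (B M Y T)
B: hit
M: hit
B: hit
S: fault, frames (B M Y T S)
M: hit
B: hit
T: hit
M: hit
T: hit
M: hit
S: hit
E: fault, evict S, frames (B M Y T E)
Y: hit
Page faults: 6.

6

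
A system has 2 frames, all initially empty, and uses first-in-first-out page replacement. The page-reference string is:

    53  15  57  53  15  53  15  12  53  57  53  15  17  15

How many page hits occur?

4

53: miss, frames (53)
15: miss, frames (53 15)
57: miss, evict 53, frames (15 57)
53: miss, evict 15, frames (57 53)
15: miss, evict 57, frames (53 15)
53: hit
15: hit
12: miss, evict 53, frames (15 12)
53: miss, evict 15, frames (12 53)
57: miss, evict 12, frames (53 57)
53: hit
15: miss, evict 53, frames (57 15)
17: miss, evict 57, frames (15 17)
15: hit
Hits: 4.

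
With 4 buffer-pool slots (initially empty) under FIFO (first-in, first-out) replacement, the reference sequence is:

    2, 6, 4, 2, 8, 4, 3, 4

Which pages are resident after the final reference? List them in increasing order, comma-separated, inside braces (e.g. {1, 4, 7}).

2: fault, frames {2}
6: fault, frames {2,6}
4: fault, frames {2,6,4}
2: hit
8: fault, frames {2,6,4,8}
4: hit
3: fault, evict 2, frames {6,4,8,3}
4: hit

{3, 4, 6, 8}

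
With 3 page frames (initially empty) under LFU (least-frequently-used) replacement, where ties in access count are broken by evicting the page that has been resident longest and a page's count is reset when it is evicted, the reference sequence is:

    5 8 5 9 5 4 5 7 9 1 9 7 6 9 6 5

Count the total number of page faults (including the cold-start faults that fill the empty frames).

5: miss, frames {5}
8: miss, frames {5,8}
5: hit
9: miss, frames {5,8,9}
5: hit
4: miss, evict 8, frames {5,9,4}
5: hit
7: miss, evict 9, frames {5,4,7}
9: miss, evict 4, frames {5,7,9}
1: miss, evict 7, frames {5,9,1}
9: hit
7: miss, evict 1, frames {5,9,7}
6: miss, evict 7, frames {5,9,6}
9: hit
6: hit
5: hit
Page faults: 9.

9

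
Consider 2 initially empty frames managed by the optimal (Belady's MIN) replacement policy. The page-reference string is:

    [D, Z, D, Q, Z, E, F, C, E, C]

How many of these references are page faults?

D → fault, frames [D]
Z → fault, frames [D, Z]
D → hit
Q → fault, evict D, frames [Z, Q]
Z → hit
E → fault, evict Q, frames [Z, E]
F → fault, evict Z, frames [E, F]
C → fault, evict F, frames [E, C]
E → hit
C → hit
Page faults: 6.

6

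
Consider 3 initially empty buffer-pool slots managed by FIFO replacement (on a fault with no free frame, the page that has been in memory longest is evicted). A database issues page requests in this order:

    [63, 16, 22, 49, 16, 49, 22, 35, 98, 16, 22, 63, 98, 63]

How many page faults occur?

10

63: fault, frames {63}
16: fault, frames {63,16}
22: fault, frames {63,16,22}
49: fault, evict 63, frames {16,22,49}
16: hit
49: hit
22: hit
35: fault, evict 16, frames {22,49,35}
98: fault, evict 22, frames {49,35,98}
16: fault, evict 49, frames {35,98,16}
22: fault, evict 35, frames {98,16,22}
63: fault, evict 98, frames {16,22,63}
98: fault, evict 16, frames {22,63,98}
63: hit
Page faults: 10.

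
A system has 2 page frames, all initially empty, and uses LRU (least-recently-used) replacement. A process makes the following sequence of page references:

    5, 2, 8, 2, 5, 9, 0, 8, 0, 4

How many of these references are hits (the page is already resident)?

5 → miss, frames [5]
2 → miss, frames [5, 2]
8 → miss, evict 5, frames [2, 8]
2 → hit
5 → miss, evict 8, frames [2, 5]
9 → miss, evict 2, frames [5, 9]
0 → miss, evict 5, frames [9, 0]
8 → miss, evict 9, frames [0, 8]
0 → hit
4 → miss, evict 8, frames [0, 4]
Hits: 2.

2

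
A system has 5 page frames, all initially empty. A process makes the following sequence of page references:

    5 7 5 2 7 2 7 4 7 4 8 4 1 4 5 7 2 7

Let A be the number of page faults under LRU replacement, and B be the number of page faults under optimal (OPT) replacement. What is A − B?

Under LRU: F F . F . . . F . . F . F . F . F . → 8 faults.
Under OPT: F F . F . . . F . . F . F . . . . . → 6 faults.
A − B = 8 − 6 = 2.

2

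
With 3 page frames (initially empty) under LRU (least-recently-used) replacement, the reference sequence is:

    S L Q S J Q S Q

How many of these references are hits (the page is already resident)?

4

S → fault, frames (S)
L → fault, frames (S L)
Q → fault, frames (S L Q)
S → hit
J → fault, evict L, frames (Q S J)
Q → hit
S → hit
Q → hit
Hits: 4.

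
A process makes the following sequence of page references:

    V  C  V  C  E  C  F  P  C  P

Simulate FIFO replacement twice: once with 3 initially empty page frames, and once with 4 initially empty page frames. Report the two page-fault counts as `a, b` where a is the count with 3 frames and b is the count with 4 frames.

6, 5

3 frames: F F . . F . F F F . → 6 faults.
4 frames: F F . . F . F F . . → 5 faults.
5 < 6: adding a frame reduced faults, as is typical.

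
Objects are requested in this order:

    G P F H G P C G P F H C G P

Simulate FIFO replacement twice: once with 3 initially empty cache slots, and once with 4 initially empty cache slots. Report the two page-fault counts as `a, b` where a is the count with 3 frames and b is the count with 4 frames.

3 frames: F F F F F F F . . F F . F F → 11 faults.
4 frames: F F F F . . F F F F F F F F → 12 faults.
12 > 11: adding a frame increased faults — Belady's anomaly.

11, 12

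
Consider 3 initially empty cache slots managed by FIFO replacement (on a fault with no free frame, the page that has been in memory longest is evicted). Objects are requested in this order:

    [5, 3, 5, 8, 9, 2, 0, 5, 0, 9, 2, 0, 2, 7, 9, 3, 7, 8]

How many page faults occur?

5 → fault, frames (5)
3 → fault, frames (5 3)
5 → hit
8 → fault, frames (5 3 8)
9 → fault, evict 5, frames (3 8 9)
2 → fault, evict 3, frames (8 9 2)
0 → fault, evict 8, frames (9 2 0)
5 → fault, evict 9, frames (2 0 5)
0 → hit
9 → fault, evict 2, frames (0 5 9)
2 → fault, evict 0, frames (5 9 2)
0 → fault, evict 5, frames (9 2 0)
2 → hit
7 → fault, evict 9, frames (2 0 7)
9 → fault, evict 2, frames (0 7 9)
3 → fault, evict 0, frames (7 9 3)
7 → hit
8 → fault, evict 7, frames (9 3 8)
Page faults: 14.

14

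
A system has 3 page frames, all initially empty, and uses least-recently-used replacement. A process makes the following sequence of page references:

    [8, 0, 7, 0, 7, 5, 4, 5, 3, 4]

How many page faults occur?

8 → fault, frames (8)
0 → fault, frames (8 0)
7 → fault, frames (8 0 7)
0 → hit
7 → hit
5 → fault, evict 8, frames (0 7 5)
4 → fault, evict 0, frames (7 5 4)
5 → hit
3 → fault, evict 7, frames (4 5 3)
4 → hit
Page faults: 6.

6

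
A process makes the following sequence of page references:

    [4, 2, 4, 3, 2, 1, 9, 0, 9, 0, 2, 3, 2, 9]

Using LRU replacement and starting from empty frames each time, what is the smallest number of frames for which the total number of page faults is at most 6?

f=1: 14 faults
f=2: 10 faults
f=3: 9 faults
f=4: 7 faults
f=5: 6 faults
f=6: 6 faults
Smallest f with faults ≤ 6 is 5.

5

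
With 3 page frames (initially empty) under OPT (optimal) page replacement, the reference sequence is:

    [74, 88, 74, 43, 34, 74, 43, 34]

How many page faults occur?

74: fault, frames [74]
88: fault, frames [74, 88]
74: hit
43: fault, frames [74, 88, 43]
34: fault, evict 88, frames [74, 43, 34]
74: hit
43: hit
34: hit
Page faults: 4.

4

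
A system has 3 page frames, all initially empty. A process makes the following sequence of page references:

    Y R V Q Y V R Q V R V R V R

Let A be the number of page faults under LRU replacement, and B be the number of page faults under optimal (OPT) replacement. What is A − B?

Under LRU: F F F F F . F F . . . . . . → 7 faults.
Under OPT: F F F F . . F . . . . . . . → 5 faults.
A − B = 7 − 5 = 2.

2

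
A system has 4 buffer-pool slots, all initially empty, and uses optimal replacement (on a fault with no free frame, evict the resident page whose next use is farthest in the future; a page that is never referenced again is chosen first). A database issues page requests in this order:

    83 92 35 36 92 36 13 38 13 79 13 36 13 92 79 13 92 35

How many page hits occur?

83 → fault, frames [83]
92 → fault, frames [83, 92]
35 → fault, frames [83, 92, 35]
36 → fault, frames [83, 92, 35, 36]
92 → hit
36 → hit
13 → fault, evict 83, frames [92, 35, 36, 13]
38 → fault, evict 35, frames [92, 36, 13, 38]
13 → hit
79 → fault, evict 38, frames [92, 36, 13, 79]
13 → hit
36 → hit
13 → hit
92 → hit
79 → hit
13 → hit
92 → hit
35 → fault, evict 79, frames [92, 36, 13, 35]
Hits: 10.

10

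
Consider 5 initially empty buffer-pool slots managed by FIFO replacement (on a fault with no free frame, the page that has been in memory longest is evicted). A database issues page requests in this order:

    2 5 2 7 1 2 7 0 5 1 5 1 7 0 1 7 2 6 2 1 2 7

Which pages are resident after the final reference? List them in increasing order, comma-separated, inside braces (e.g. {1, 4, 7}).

{0, 1, 2, 6, 7}

2: fault, frames (2)
5: fault, frames (2 5)
2: hit
7: fault, frames (2 5 7)
1: fault, frames (2 5 7 1)
2: hit
7: hit
0: fault, frames (2 5 7 1 0)
5: hit
1: hit
5: hit
1: hit
7: hit
0: hit
1: hit
7: hit
2: hit
6: fault, evict 2, frames (5 7 1 0 6)
2: fault, evict 5, frames (7 1 0 6 2)
1: hit
2: hit
7: hit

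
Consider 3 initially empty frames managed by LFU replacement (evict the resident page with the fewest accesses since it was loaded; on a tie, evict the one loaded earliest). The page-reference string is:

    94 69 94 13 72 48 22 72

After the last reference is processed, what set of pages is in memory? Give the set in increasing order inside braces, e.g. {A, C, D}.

94 → fault, frames (94)
69 → fault, frames (94 69)
94 → hit
13 → fault, frames (94 69 13)
72 → fault, evict 69, frames (94 13 72)
48 → fault, evict 13, frames (94 72 48)
22 → fault, evict 72, frames (94 48 22)
72 → fault, evict 48, frames (94 22 72)

{22, 72, 94}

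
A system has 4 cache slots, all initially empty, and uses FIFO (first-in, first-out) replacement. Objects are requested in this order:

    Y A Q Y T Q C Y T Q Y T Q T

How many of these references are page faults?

Y: miss, frames (Y)
A: miss, frames (Y A)
Q: miss, frames (Y A Q)
Y: hit
T: miss, frames (Y A Q T)
Q: hit
C: miss, evict Y, frames (A Q T C)
Y: miss, evict A, frames (Q T C Y)
T: hit
Q: hit
Y: hit
T: hit
Q: hit
T: hit
Page faults: 6.

6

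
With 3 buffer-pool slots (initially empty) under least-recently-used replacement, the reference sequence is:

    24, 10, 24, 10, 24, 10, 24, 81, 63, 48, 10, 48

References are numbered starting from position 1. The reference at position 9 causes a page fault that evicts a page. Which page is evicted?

pos 1: 24 -> miss, frames (24)
pos 2: 10 -> miss, frames (24 10)
pos 3: 24 -> hit
pos 4: 10 -> hit
pos 5: 24 -> hit
pos 6: 10 -> hit
pos 7: 24 -> hit
pos 8: 81 -> miss, frames (10 24 81)
pos 9: 63 -> miss, evict 10, frames (24 81 63)
At position 9, page 10 is evicted.

10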